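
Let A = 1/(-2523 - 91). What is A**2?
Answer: 1/6832996 ≈ 1.4635e-7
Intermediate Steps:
A = -1/2614 (A = 1/(-2614) = -1/2614 ≈ -0.00038256)
A**2 = (-1/2614)**2 = 1/6832996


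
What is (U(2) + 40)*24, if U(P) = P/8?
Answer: 966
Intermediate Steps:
U(P) = P/8 (U(P) = P*(⅛) = P/8)
(U(2) + 40)*24 = ((⅛)*2 + 40)*24 = (¼ + 40)*24 = (161/4)*24 = 966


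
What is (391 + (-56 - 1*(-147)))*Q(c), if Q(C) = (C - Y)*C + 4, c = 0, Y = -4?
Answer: 1928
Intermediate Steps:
Q(C) = 4 + C*(4 + C) (Q(C) = (C - 1*(-4))*C + 4 = (C + 4)*C + 4 = (4 + C)*C + 4 = C*(4 + C) + 4 = 4 + C*(4 + C))
(391 + (-56 - 1*(-147)))*Q(c) = (391 + (-56 - 1*(-147)))*(4 + 0² + 4*0) = (391 + (-56 + 147))*(4 + 0 + 0) = (391 + 91)*4 = 482*4 = 1928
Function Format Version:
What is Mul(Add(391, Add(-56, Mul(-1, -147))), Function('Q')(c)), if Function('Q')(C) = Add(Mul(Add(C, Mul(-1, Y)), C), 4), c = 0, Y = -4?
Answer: 1928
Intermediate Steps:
Function('Q')(C) = Add(4, Mul(C, Add(4, C))) (Function('Q')(C) = Add(Mul(Add(C, Mul(-1, -4)), C), 4) = Add(Mul(Add(C, 4), C), 4) = Add(Mul(Add(4, C), C), 4) = Add(Mul(C, Add(4, C)), 4) = Add(4, Mul(C, Add(4, C))))
Mul(Add(391, Add(-56, Mul(-1, -147))), Function('Q')(c)) = Mul(Add(391, Add(-56, Mul(-1, -147))), Add(4, Pow(0, 2), Mul(4, 0))) = Mul(Add(391, Add(-56, 147)), Add(4, 0, 0)) = Mul(Add(391, 91), 4) = Mul(482, 4) = 1928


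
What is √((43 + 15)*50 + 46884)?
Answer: 14*√254 ≈ 223.12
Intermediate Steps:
√((43 + 15)*50 + 46884) = √(58*50 + 46884) = √(2900 + 46884) = √49784 = 14*√254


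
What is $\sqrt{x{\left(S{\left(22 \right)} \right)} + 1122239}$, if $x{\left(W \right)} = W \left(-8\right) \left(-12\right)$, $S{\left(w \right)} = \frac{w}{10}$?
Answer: $\frac{\sqrt{28061255}}{5} \approx 1059.5$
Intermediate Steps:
$S{\left(w \right)} = \frac{w}{10}$ ($S{\left(w \right)} = w \frac{1}{10} = \frac{w}{10}$)
$x{\left(W \right)} = 96 W$ ($x{\left(W \right)} = - 8 W \left(-12\right) = 96 W$)
$\sqrt{x{\left(S{\left(22 \right)} \right)} + 1122239} = \sqrt{96 \cdot \frac{1}{10} \cdot 22 + 1122239} = \sqrt{96 \cdot \frac{11}{5} + 1122239} = \sqrt{\frac{1056}{5} + 1122239} = \sqrt{\frac{5612251}{5}} = \frac{\sqrt{28061255}}{5}$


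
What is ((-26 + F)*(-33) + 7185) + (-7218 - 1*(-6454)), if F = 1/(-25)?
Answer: 182008/25 ≈ 7280.3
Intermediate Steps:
F = -1/25 ≈ -0.040000
((-26 + F)*(-33) + 7185) + (-7218 - 1*(-6454)) = ((-26 - 1/25)*(-33) + 7185) + (-7218 - 1*(-6454)) = (-651/25*(-33) + 7185) + (-7218 + 6454) = (21483/25 + 7185) - 764 = 201108/25 - 764 = 182008/25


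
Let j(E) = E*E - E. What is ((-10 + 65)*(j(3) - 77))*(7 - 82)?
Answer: 292875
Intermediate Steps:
j(E) = E² - E
((-10 + 65)*(j(3) - 77))*(7 - 82) = ((-10 + 65)*(3*(-1 + 3) - 77))*(7 - 82) = (55*(3*2 - 77))*(-75) = (55*(6 - 77))*(-75) = (55*(-71))*(-75) = -3905*(-75) = 292875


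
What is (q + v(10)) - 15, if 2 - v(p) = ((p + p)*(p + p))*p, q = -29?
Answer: -4042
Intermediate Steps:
v(p) = 2 - 4*p**3 (v(p) = 2 - (p + p)*(p + p)*p = 2 - (2*p)*(2*p)*p = 2 - 4*p**2*p = 2 - 4*p**3)
(q + v(10)) - 15 = (-29 + (2 - 4*10**3)) - 15 = (-29 + (2 - 4*1000)) - 15 = (-29 + (2 - 4000)) - 15 = (-29 - 3998) - 15 = -4027 - 15 = -4042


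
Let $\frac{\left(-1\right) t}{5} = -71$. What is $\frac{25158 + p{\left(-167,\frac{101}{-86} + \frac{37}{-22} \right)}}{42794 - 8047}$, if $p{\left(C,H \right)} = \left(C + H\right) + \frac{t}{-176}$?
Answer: $\frac{189095007}{262965296} \approx 0.71909$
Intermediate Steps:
$t = 355$ ($t = \left(-5\right) \left(-71\right) = 355$)
$p{\left(C,H \right)} = - \frac{355}{176} + C + H$ ($p{\left(C,H \right)} = \left(C + H\right) + \frac{355}{-176} = \left(C + H\right) + 355 \left(- \frac{1}{176}\right) = \left(C + H\right) - \frac{355}{176} = - \frac{355}{176} + C + H$)
$\frac{25158 + p{\left(-167,\frac{101}{-86} + \frac{37}{-22} \right)}}{42794 - 8047} = \frac{25158 - \frac{1300737}{7568}}{42794 - 8047} = \frac{25158 - \frac{1300737}{7568}}{34747} = \left(25158 - \frac{1300737}{7568}\right) \frac{1}{34747} = \frac{189095007}{7568} \cdot \frac{1}{34747} = \frac{189095007}{262965296}$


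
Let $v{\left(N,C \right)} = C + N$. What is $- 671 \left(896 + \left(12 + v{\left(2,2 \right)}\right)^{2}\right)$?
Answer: $-772992$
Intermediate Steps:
$- 671 \left(896 + \left(12 + v{\left(2,2 \right)}\right)^{2}\right) = - 671 \left(896 + \left(12 + \left(2 + 2\right)\right)^{2}\right) = - 671 \left(896 + \left(12 + 4\right)^{2}\right) = - 671 \left(896 + 16^{2}\right) = - 671 \left(896 + 256\right) = \left(-671\right) 1152 = -772992$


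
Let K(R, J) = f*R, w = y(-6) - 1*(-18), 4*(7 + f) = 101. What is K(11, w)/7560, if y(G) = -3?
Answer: 803/30240 ≈ 0.026554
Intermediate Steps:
f = 73/4 (f = -7 + (1/4)*101 = -7 + 101/4 = 73/4 ≈ 18.250)
w = 15 (w = -3 - 1*(-18) = -3 + 18 = 15)
K(R, J) = 73*R/4
K(11, w)/7560 = ((73/4)*11)/7560 = (803/4)*(1/7560) = 803/30240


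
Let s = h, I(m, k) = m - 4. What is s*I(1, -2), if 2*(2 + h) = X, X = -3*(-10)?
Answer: -39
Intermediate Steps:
I(m, k) = -4 + m
X = 30
h = 13 (h = -2 + (½)*30 = -2 + 15 = 13)
s = 13
s*I(1, -2) = 13*(-4 + 1) = 13*(-3) = -39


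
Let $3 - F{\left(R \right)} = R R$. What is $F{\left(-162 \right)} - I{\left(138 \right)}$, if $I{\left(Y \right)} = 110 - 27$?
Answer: $-26324$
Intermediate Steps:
$F{\left(R \right)} = 3 - R^{2}$ ($F{\left(R \right)} = 3 - R R = 3 - R^{2}$)
$I{\left(Y \right)} = 83$
$F{\left(-162 \right)} - I{\left(138 \right)} = \left(3 - \left(-162\right)^{2}\right) - 83 = \left(3 - 26244\right) - 83 = -26241 - 83 = -26324$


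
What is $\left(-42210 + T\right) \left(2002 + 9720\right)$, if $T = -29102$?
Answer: $-835919264$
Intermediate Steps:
$\left(-42210 + T\right) \left(2002 + 9720\right) = \left(-42210 - 29102\right) \left(2002 + 9720\right) = \left(-71312\right) 11722 = -835919264$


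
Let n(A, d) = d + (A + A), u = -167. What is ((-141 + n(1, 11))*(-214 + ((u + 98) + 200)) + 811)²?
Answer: 130759225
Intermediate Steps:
n(A, d) = d + 2*A
((-141 + n(1, 11))*(-214 + ((u + 98) + 200)) + 811)² = ((-141 + (11 + 2*1))*(-214 + ((-167 + 98) + 200)) + 811)² = ((-141 + (11 + 2))*(-214 + (-69 + 200)) + 811)² = ((-141 + 13)*(-214 + 131) + 811)² = (-128*(-83) + 811)² = (10624 + 811)² = 11435² = 130759225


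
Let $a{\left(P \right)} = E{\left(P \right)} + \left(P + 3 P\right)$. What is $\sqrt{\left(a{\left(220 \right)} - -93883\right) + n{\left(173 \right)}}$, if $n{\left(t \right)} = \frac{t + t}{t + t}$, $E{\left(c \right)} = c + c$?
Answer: $2 \sqrt{23801} \approx 308.55$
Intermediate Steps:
$E{\left(c \right)} = 2 c$
$n{\left(t \right)} = 1$ ($n{\left(t \right)} = \frac{2 t}{2 t} = 2 t \frac{1}{2 t} = 1$)
$a{\left(P \right)} = 6 P$ ($a{\left(P \right)} = 2 P + \left(P + 3 P\right) = 2 P + 4 P = 6 P$)
$\sqrt{\left(a{\left(220 \right)} - -93883\right) + n{\left(173 \right)}} = \sqrt{\left(6 \cdot 220 - -93883\right) + 1} = \sqrt{\left(1320 + 93883\right) + 1} = \sqrt{95203 + 1} = \sqrt{95204} = 2 \sqrt{23801}$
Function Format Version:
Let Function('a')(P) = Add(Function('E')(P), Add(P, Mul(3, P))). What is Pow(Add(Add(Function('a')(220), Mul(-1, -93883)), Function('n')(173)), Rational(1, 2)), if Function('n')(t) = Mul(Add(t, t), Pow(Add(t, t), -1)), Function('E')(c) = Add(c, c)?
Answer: Mul(2, Pow(23801, Rational(1, 2))) ≈ 308.55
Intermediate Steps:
Function('E')(c) = Mul(2, c)
Function('n')(t) = 1 (Function('n')(t) = Mul(Mul(2, t), Pow(Mul(2, t), -1)) = Mul(Mul(2, t), Mul(Rational(1, 2), Pow(t, -1))) = 1)
Function('a')(P) = Mul(6, P) (Function('a')(P) = Add(Mul(2, P), Add(P, Mul(3, P))) = Add(Mul(2, P), Mul(4, P)) = Mul(6, P))
Pow(Add(Add(Function('a')(220), Mul(-1, -93883)), Function('n')(173)), Rational(1, 2)) = Pow(Add(Add(Mul(6, 220), Mul(-1, -93883)), 1), Rational(1, 2)) = Pow(Add(Add(1320, 93883), 1), Rational(1, 2)) = Pow(Add(95203, 1), Rational(1, 2)) = Pow(95204, Rational(1, 2)) = Mul(2, Pow(23801, Rational(1, 2)))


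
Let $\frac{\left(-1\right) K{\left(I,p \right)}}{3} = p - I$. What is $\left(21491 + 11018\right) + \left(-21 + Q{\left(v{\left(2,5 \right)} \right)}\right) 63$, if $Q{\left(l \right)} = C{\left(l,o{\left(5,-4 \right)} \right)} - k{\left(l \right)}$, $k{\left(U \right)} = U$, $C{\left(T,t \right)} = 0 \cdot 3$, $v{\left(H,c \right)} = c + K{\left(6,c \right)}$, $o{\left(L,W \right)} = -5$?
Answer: $30682$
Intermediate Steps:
$K{\left(I,p \right)} = - 3 p + 3 I$ ($K{\left(I,p \right)} = - 3 \left(p - I\right) = - 3 p + 3 I$)
$v{\left(H,c \right)} = 18 - 2 c$ ($v{\left(H,c \right)} = c - \left(-18 + 3 c\right) = 18 - 2 c$)
$C{\left(T,t \right)} = 0$
$Q{\left(l \right)} = - l$ ($Q{\left(l \right)} = 0 - l = - l$)
$\left(21491 + 11018\right) + \left(-21 + Q{\left(v{\left(2,5 \right)} \right)}\right) 63 = \left(21491 + 11018\right) + \left(-21 - \left(18 - 10\right)\right) 63 = 32509 + \left(-21 - \left(18 - 10\right)\right) 63 = 32509 + \left(-21 - 8\right) 63 = 32509 - 1827 = 30682$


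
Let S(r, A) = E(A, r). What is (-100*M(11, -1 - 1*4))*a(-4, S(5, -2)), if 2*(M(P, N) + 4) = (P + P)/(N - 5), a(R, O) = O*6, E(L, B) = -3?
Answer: -9180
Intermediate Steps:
S(r, A) = -3
a(R, O) = 6*O
M(P, N) = -4 + P/(-5 + N) (M(P, N) = -4 + ((P + P)/(N - 5))/2 = -4 + ((2*P)/(-5 + N))/2 = -4 + (2*P/(-5 + N))/2 = -4 + P/(-5 + N))
(-100*M(11, -1 - 1*4))*a(-4, S(5, -2)) = (-100*(20 + 11 - 4*(-1 - 1*4))/(-5 + (-1 - 1*4)))*(6*(-3)) = -100*(20 + 11 - 4*(-1 - 4))/(-5 + (-1 - 4))*(-18) = -100*(20 + 11 - 4*(-5))/(-5 - 5)*(-18) = -100*(20 + 11 + 20)/(-10)*(-18) = -(-10)*51*(-18) = -100*(-51/10)*(-18) = 510*(-18) = -9180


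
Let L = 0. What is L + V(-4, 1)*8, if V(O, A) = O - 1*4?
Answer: -64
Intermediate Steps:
V(O, A) = -4 + O (V(O, A) = O - 4 = -4 + O)
L + V(-4, 1)*8 = 0 + (-4 - 4)*8 = 0 - 8*8 = 0 - 64 = -64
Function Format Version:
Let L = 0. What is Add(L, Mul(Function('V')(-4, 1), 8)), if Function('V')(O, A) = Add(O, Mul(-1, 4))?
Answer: -64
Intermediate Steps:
Function('V')(O, A) = Add(-4, O) (Function('V')(O, A) = Add(O, -4) = Add(-4, O))
Add(L, Mul(Function('V')(-4, 1), 8)) = Add(0, Mul(Add(-4, -4), 8)) = Add(0, Mul(-8, 8)) = Add(0, -64) = -64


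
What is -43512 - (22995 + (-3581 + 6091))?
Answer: -69017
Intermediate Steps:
-43512 - (22995 + (-3581 + 6091)) = -43512 - (22995 + 2510) = -43512 - 1*25505 = -43512 - 25505 = -69017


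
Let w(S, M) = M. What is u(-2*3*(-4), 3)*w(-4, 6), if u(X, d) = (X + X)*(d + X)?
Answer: 7776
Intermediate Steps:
u(X, d) = 2*X*(X + d) (u(X, d) = (2*X)*(X + d) = 2*X*(X + d))
u(-2*3*(-4), 3)*w(-4, 6) = (2*(-2*3*(-4))*(-2*3*(-4) + 3))*6 = (2*(-6*(-4))*(-6*(-4) + 3))*6 = (2*24*(24 + 3))*6 = (2*24*27)*6 = 1296*6 = 7776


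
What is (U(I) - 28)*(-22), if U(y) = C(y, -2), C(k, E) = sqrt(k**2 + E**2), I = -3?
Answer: 616 - 22*sqrt(13) ≈ 536.68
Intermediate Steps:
C(k, E) = sqrt(E**2 + k**2)
U(y) = sqrt(4 + y**2) (U(y) = sqrt((-2)**2 + y**2) = sqrt(4 + y**2))
(U(I) - 28)*(-22) = (sqrt(4 + (-3)**2) - 28)*(-22) = (sqrt(4 + 9) - 28)*(-22) = (sqrt(13) - 28)*(-22) = (-28 + sqrt(13))*(-22) = 616 - 22*sqrt(13)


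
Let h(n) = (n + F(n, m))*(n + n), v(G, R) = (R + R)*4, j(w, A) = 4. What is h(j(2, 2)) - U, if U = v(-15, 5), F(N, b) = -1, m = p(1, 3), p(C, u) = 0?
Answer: -16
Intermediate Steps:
m = 0
v(G, R) = 8*R (v(G, R) = (2*R)*4 = 8*R)
U = 40 (U = 8*5 = 40)
h(n) = 2*n*(-1 + n) (h(n) = (n - 1)*(n + n) = (-1 + n)*(2*n) = 2*n*(-1 + n))
h(j(2, 2)) - U = 2*4*(-1 + 4) - 1*40 = 2*4*3 - 40 = 24 - 40 = -16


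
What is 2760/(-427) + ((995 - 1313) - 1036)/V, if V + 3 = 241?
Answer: -88217/7259 ≈ -12.153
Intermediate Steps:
V = 238 (V = -3 + 241 = 238)
2760/(-427) + ((995 - 1313) - 1036)/V = 2760/(-427) + ((995 - 1313) - 1036)/238 = 2760*(-1/427) + (-318 - 1036)*(1/238) = -2760/427 - 1354*1/238 = -2760/427 - 677/119 = -88217/7259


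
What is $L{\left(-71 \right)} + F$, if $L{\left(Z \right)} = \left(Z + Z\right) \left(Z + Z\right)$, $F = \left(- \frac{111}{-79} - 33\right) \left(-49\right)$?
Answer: $\frac{1715260}{79} \approx 21712.0$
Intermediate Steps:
$F = \frac{122304}{79}$ ($F = \left(\left(-111\right) \left(- \frac{1}{79}\right) - 33\right) \left(-49\right) = \left(\frac{111}{79} - 33\right) \left(-49\right) = \left(- \frac{2496}{79}\right) \left(-49\right) = \frac{122304}{79} \approx 1548.2$)
$L{\left(Z \right)} = 4 Z^{2}$ ($L{\left(Z \right)} = 2 Z 2 Z = 4 Z^{2}$)
$L{\left(-71 \right)} + F = 4 \left(-71\right)^{2} + \frac{122304}{79} = 4 \cdot 5041 + \frac{122304}{79} = 20164 + \frac{122304}{79} = \frac{1715260}{79}$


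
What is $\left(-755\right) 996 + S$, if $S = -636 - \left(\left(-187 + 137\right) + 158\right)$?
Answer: $-752724$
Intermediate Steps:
$S = -744$ ($S = -636 - \left(-50 + 158\right) = -636 - 108 = -744$)
$\left(-755\right) 996 + S = \left(-755\right) 996 - 744 = -751980 - 744 = -752724$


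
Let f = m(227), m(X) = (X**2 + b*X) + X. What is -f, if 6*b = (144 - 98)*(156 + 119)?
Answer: -1591043/3 ≈ -5.3035e+5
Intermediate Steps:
b = 6325/3 (b = ((144 - 98)*(156 + 119))/6 = (46*275)/6 = (1/6)*12650 = 6325/3 ≈ 2108.3)
m(X) = X**2 + 6328*X/3 (m(X) = (X**2 + 6325*X/3) + X = X**2 + 6328*X/3)
f = 1591043/3 (f = (1/3)*227*(6328 + 3*227) = (1/3)*227*(6328 + 681) = (1/3)*227*7009 = 1591043/3 ≈ 5.3035e+5)
-f = -1*1591043/3 = -1591043/3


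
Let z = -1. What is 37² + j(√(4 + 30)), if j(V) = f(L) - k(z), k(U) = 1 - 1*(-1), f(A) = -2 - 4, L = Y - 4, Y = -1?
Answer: 1361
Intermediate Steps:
L = -5 (L = -1 - 4 = -5)
f(A) = -6
k(U) = 2 (k(U) = 1 + 1 = 2)
j(V) = -8 (j(V) = -6 - 1*2 = -6 - 2 = -8)
37² + j(√(4 + 30)) = 37² - 8 = 1369 - 8 = 1361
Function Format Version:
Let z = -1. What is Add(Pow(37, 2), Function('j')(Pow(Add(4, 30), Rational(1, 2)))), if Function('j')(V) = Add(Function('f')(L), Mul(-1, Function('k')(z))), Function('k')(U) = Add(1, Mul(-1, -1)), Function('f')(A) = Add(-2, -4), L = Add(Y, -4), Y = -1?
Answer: 1361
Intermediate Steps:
L = -5 (L = Add(-1, -4) = -5)
Function('f')(A) = -6
Function('k')(U) = 2 (Function('k')(U) = Add(1, 1) = 2)
Function('j')(V) = -8 (Function('j')(V) = Add(-6, Mul(-1, 2)) = Add(-6, -2) = -8)
Add(Pow(37, 2), Function('j')(Pow(Add(4, 30), Rational(1, 2)))) = Add(Pow(37, 2), -8) = Add(1369, -8) = 1361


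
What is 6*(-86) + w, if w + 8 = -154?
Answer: -678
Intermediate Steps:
w = -162 (w = -8 - 154 = -162)
6*(-86) + w = 6*(-86) - 162 = -516 - 162 = -678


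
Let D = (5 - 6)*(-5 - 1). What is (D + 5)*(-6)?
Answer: -66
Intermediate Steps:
D = 6 (D = -1*(-6) = 6)
(D + 5)*(-6) = (6 + 5)*(-6) = 11*(-6) = -66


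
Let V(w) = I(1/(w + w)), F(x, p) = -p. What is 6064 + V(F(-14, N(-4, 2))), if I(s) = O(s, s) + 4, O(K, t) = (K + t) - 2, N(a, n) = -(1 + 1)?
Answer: 12133/2 ≈ 6066.5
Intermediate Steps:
N(a, n) = -2 (N(a, n) = -1*2 = -2)
O(K, t) = -2 + K + t
I(s) = 2 + 2*s (I(s) = (-2 + s + s) + 4 = (-2 + 2*s) + 4 = 2 + 2*s)
V(w) = 2 + 1/w (V(w) = 2 + 2/(w + w) = 2 + 2/((2*w)) = 2 + 2*(1/(2*w)) = 2 + 1/w)
6064 + V(F(-14, N(-4, 2))) = 6064 + (2 + 1/(-1*(-2))) = 6064 + (2 + 1/2) = 6064 + (2 + ½) = 6064 + 5/2 = 12133/2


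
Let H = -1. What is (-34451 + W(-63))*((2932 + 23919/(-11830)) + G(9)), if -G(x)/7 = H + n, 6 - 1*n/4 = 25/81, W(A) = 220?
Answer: -13015598805403/136890 ≈ -9.5081e+7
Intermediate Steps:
n = 1844/81 (n = 24 - 100/81 = 1844/81 ≈ 22.765)
G(x) = -12341/81 (G(x) = -7*(-1 + 1844/81) = -7*1763/81 = -12341/81)
(-34451 + W(-63))*((2932 + 23919/(-11830)) + G(9)) = (-34451 + 220)*((2932 + 23919/(-11830)) - 12341/81) = -34231*((2932 + 23919*(-1/11830)) - 12341/81) = -34231*((2932 - 3417/1690) - 12341/81) = -34231*(4951663/1690 - 12341/81) = -34231*380228413/136890 = -13015598805403/136890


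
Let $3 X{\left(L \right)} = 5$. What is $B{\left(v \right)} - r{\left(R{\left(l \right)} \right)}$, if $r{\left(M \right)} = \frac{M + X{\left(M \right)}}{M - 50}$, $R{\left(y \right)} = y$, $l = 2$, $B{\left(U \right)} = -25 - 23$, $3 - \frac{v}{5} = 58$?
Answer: $- \frac{6901}{144} \approx -47.924$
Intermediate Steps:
$v = -275$ ($v = 15 - 290 = -275$)
$B{\left(U \right)} = -48$ ($B{\left(U \right)} = -25 - 23 = -48$)
$X{\left(L \right)} = \frac{5}{3}$ ($X{\left(L \right)} = \frac{1}{3} \cdot 5 = \frac{5}{3}$)
$r{\left(M \right)} = \frac{\frac{5}{3} + M}{-50 + M}$ ($r{\left(M \right)} = \frac{M + \frac{5}{3}}{M - 50} = \frac{\frac{5}{3} + M}{-50 + M}$)
$B{\left(v \right)} - r{\left(R{\left(l \right)} \right)} = -48 - \frac{\frac{5}{3} + 2}{-50 + 2} = -48 - \frac{1}{-48} \cdot \frac{11}{3} = -48 - \left(- \frac{1}{48}\right) \frac{11}{3} = -48 - - \frac{11}{144} = -48 + \frac{11}{144} = - \frac{6901}{144}$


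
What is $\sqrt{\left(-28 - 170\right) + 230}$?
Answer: $4 \sqrt{2} \approx 5.6569$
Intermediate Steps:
$\sqrt{\left(-28 - 170\right) + 230} = \sqrt{-198 + 230} = \sqrt{32} = 4 \sqrt{2}$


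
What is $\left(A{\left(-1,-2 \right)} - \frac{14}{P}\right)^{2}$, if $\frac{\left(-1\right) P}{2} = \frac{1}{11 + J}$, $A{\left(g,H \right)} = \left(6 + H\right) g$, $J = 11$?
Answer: $22500$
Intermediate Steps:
$A{\left(g,H \right)} = g \left(6 + H\right)$
$P = - \frac{1}{11}$ ($P = - \frac{2}{11 + 11} = - \frac{2}{22} = \left(-2\right) \frac{1}{22} = - \frac{1}{11} \approx -0.090909$)
$\left(A{\left(-1,-2 \right)} - \frac{14}{P}\right)^{2} = \left(- (6 - 2) - \frac{14}{- \frac{1}{11}}\right)^{2} = \left(\left(-1\right) 4 - -154\right)^{2} = \left(-4 + 154\right)^{2} = 150^{2} = 22500$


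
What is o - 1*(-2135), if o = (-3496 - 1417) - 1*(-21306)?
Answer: 18528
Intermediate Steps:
o = 16393 (o = -4913 + 21306 = 16393)
o - 1*(-2135) = 16393 - 1*(-2135) = 16393 + 2135 = 18528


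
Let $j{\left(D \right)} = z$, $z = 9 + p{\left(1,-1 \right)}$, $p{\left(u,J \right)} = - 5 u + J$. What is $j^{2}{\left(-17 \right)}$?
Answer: $9$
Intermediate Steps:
$p{\left(u,J \right)} = J - 5 u$
$z = 3$ ($z = 9 - 6 = 3$)
$j{\left(D \right)} = 3$
$j^{2}{\left(-17 \right)} = 3^{2} = 9$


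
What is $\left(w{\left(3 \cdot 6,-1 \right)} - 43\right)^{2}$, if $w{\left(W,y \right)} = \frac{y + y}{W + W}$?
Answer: $\frac{600625}{324} \approx 1853.8$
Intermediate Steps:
$w{\left(W,y \right)} = \frac{y}{W}$ ($w{\left(W,y \right)} = \frac{2 y}{2 W} = 2 y \frac{1}{2 W} = \frac{y}{W}$)
$\left(w{\left(3 \cdot 6,-1 \right)} - 43\right)^{2} = \left(- \frac{1}{3 \cdot 6} - 43\right)^{2} = \left(- \frac{1}{18} - 43\right)^{2} = \left(- \frac{775}{18}\right)^{2} = \frac{600625}{324}$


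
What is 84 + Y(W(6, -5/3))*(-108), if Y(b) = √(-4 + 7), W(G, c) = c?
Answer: 84 - 108*√3 ≈ -103.06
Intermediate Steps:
Y(b) = √3
84 + Y(W(6, -5/3))*(-108) = 84 + √3*(-108) = 84 - 108*√3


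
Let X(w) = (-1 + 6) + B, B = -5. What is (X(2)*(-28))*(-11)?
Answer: 0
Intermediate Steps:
X(w) = 0 (X(w) = (-1 + 6) - 5 = 5 - 5 = 0)
(X(2)*(-28))*(-11) = (0*(-28))*(-11) = 0*(-11) = 0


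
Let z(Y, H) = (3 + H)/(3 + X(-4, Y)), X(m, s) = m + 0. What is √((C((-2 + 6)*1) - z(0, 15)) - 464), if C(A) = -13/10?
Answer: 3*I*√4970/10 ≈ 21.149*I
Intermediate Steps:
X(m, s) = m
C(A) = -13/10 (C(A) = -13*⅒ = -13/10)
z(Y, H) = -3 - H (z(Y, H) = (3 + H)/(3 - 4) = (3 + H)/(-1) = (3 + H)*(-1) = -3 - H)
√((C((-2 + 6)*1) - z(0, 15)) - 464) = √((-13/10 - (-3 - 1*15)) - 464) = √((-13/10 - (-3 - 15)) - 464) = √((-13/10 - 1*(-18)) - 464) = √((-13/10 + 18) - 464) = √(167/10 - 464) = √(-4473/10) = 3*I*√4970/10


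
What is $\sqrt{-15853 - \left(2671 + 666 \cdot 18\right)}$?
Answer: $4 i \sqrt{1907} \approx 174.68 i$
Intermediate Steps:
$\sqrt{-15853 - \left(2671 + 666 \cdot 18\right)} = \sqrt{-15853 - 14659} = \sqrt{-30512} = 4 i \sqrt{1907}$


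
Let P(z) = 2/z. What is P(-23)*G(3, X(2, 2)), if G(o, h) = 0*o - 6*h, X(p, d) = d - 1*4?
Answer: -24/23 ≈ -1.0435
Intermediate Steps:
X(p, d) = -4 + d (X(p, d) = d - 4 = -4 + d)
G(o, h) = -6*h (G(o, h) = 0 - 6*h = -6*h)
P(-23)*G(3, X(2, 2)) = (2/(-23))*(-6*(-4 + 2)) = (2*(-1/23))*(-6*(-2)) = -2/23*12 = -24/23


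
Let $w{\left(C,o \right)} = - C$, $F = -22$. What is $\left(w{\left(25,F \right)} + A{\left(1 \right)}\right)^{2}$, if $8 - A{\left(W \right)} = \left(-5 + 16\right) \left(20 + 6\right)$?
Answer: $91809$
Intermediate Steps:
$A{\left(W \right)} = -278$ ($A{\left(W \right)} = 8 - \left(-5 + 16\right) \left(20 + 6\right) = 8 - 11 \cdot 26 = 8 - 286 = -278$)
$\left(w{\left(25,F \right)} + A{\left(1 \right)}\right)^{2} = \left(\left(-1\right) 25 - 278\right)^{2} = \left(-25 - 278\right)^{2} = \left(-303\right)^{2} = 91809$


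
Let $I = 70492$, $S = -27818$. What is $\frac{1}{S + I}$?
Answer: $\frac{1}{42674} \approx 2.3433 \cdot 10^{-5}$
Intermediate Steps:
$\frac{1}{S + I} = \frac{1}{-27818 + 70492} = \frac{1}{42674}$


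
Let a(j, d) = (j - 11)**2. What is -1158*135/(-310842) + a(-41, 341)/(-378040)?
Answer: 31120981/62772815 ≈ 0.49577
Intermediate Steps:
a(j, d) = (-11 + j)**2
-1158*135/(-310842) + a(-41, 341)/(-378040) = -1158*135/(-310842) + (-11 - 41)**2/(-378040) = -156330*(-1/310842) + (-52)**2*(-1/378040) = 8685/17269 + 2704*(-1/378040) = 8685/17269 - 26/3635 = 31120981/62772815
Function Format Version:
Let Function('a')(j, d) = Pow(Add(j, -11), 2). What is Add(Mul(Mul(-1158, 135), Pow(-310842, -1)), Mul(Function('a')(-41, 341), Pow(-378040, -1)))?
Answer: Rational(31120981, 62772815) ≈ 0.49577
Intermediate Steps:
Function('a')(j, d) = Pow(Add(-11, j), 2)
Add(Mul(Mul(-1158, 135), Pow(-310842, -1)), Mul(Function('a')(-41, 341), Pow(-378040, -1))) = Add(Mul(Mul(-1158, 135), Pow(-310842, -1)), Mul(Pow(Add(-11, -41), 2), Pow(-378040, -1))) = Add(Mul(-156330, Rational(-1, 310842)), Mul(Pow(-52, 2), Rational(-1, 378040))) = Add(Rational(8685, 17269), Mul(2704, Rational(-1, 378040))) = Add(Rational(8685, 17269), Rational(-26, 3635)) = Rational(31120981, 62772815)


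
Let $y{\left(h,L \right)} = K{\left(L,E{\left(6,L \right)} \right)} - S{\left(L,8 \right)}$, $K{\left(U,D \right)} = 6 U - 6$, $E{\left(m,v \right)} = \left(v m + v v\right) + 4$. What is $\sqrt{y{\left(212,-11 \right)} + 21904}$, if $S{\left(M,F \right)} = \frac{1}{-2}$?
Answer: $\frac{\sqrt{87330}}{2} \approx 147.76$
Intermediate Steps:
$E{\left(m,v \right)} = 4 + v^{2} + m v$ ($E{\left(m,v \right)} = \left(m v + v^{2}\right) + 4 = \left(v^{2} + m v\right) + 4 = 4 + v^{2} + m v$)
$K{\left(U,D \right)} = -6 + 6 U$
$S{\left(M,F \right)} = - \frac{1}{2}$
$y{\left(h,L \right)} = - \frac{11}{2} + 6 L$ ($y{\left(h,L \right)} = \left(-6 + 6 L\right) - - \frac{1}{2} = \left(-6 + 6 L\right) + \frac{1}{2} = - \frac{11}{2} + 6 L$)
$\sqrt{y{\left(212,-11 \right)} + 21904} = \sqrt{\left(- \frac{11}{2} + 6 \left(-11\right)\right) + 21904} = \sqrt{\left(- \frac{11}{2} - 66\right) + 21904} = \sqrt{- \frac{143}{2} + 21904} = \sqrt{\frac{43665}{2}} = \frac{\sqrt{87330}}{2}$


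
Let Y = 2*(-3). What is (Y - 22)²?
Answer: 784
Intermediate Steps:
Y = -6
(Y - 22)² = (-6 - 22)² = (-28)² = 784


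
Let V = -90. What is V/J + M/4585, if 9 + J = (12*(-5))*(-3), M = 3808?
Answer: 3786/12445 ≈ 0.30422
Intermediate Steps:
J = 171 (J = -9 + (12*(-5))*(-3) = -9 - 60*(-3) = -9 + 180 = 171)
V/J + M/4585 = -90/171 + 3808/4585 = -90*1/171 + 3808*(1/4585) = -10/19 + 544/655 = 3786/12445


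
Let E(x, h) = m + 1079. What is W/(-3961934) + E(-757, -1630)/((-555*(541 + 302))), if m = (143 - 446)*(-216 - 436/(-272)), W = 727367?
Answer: -20466669521773/63024108530940 ≈ -0.32474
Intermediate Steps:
m = 4417437/68 (m = -303*(-216 - 436*(-1/272)) = -303*(-216 + 109/68) = -303*(-14579/68) = 4417437/68 ≈ 64962.)
E(x, h) = 4490809/68 (E(x, h) = 4417437/68 + 1079 = 4490809/68)
W/(-3961934) + E(-757, -1630)/((-555*(541 + 302))) = 727367/(-3961934) + 4490809/(68*((-555*(541 + 302)))) = 727367*(-1/3961934) + 4490809/(68*((-555*843))) = -727367/3961934 + (4490809/68)/(-467865) = -727367/3961934 + (4490809/68)*(-1/467865) = -727367/3961934 - 4490809/31814820 = -20466669521773/63024108530940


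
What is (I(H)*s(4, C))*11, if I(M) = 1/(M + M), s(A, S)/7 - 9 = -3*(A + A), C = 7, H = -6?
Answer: 385/4 ≈ 96.250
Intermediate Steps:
s(A, S) = 63 - 42*A (s(A, S) = 63 + 7*(-3*(A + A)) = 63 + 7*(-6*A) = 63 - 42*A)
I(M) = 1/(2*M)
(I(H)*s(4, C))*11 = (((½)/(-6))*(63 - 42*4))*11 = (((½)*(-⅙))*(63 - 168))*11 = -1/12*(-105)*11 = (35/4)*11 = 385/4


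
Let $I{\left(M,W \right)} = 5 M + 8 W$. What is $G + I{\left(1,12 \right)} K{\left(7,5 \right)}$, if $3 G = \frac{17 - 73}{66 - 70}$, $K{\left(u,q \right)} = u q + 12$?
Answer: $\frac{14255}{3} \approx 4751.7$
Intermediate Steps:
$K{\left(u,q \right)} = 12 + q u$ ($K{\left(u,q \right)} = q u + 12 = 12 + q u$)
$G = \frac{14}{3}$ ($G = \frac{\left(17 - 73\right) \frac{1}{66 - 70}}{3} = \frac{\left(-56\right) \frac{1}{-4}}{3} = \frac{\left(-56\right) \left(- \frac{1}{4}\right)}{3} = \frac{1}{3} \cdot 14 = \frac{14}{3} \approx 4.6667$)
$G + I{\left(1,12 \right)} K{\left(7,5 \right)} = \frac{14}{3} + \left(5 \cdot 1 + 8 \cdot 12\right) \left(12 + 5 \cdot 7\right) = \frac{14}{3} + \left(5 + 96\right) \left(12 + 35\right) = \frac{14}{3} + 101 \cdot 47 = \frac{14}{3} + 4747 = \frac{14255}{3}$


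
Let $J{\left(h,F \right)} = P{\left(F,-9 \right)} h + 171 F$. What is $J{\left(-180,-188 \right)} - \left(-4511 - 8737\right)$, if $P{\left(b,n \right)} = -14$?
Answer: $-16380$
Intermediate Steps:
$J{\left(h,F \right)} = - 14 h + 171 F$
$J{\left(-180,-188 \right)} - \left(-4511 - 8737\right) = \left(\left(-14\right) \left(-180\right) + 171 \left(-188\right)\right) - \left(-4511 - 8737\right) = \left(2520 - 32148\right) - \left(-4511 - 8737\right) = -29628 - -13248 = -29628 + 13248 = -16380$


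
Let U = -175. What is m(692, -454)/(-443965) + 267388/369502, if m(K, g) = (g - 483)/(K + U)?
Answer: 30686944230757/42405879478655 ≈ 0.72365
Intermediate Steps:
m(K, g) = (-483 + g)/(-175 + K) (m(K, g) = (g - 483)/(K - 175) = (-483 + g)/(-175 + K))
m(692, -454)/(-443965) + 267388/369502 = ((-483 - 454)/(-175 + 692))/(-443965) + 267388/369502 = (-937/517)*(-1/443965) + 267388*(1/369502) = ((1/517)*(-937))*(-1/443965) + 133694/184751 = -937/517*(-1/443965) + 133694/184751 = 937/229529905 + 133694/184751 = 30686944230757/42405879478655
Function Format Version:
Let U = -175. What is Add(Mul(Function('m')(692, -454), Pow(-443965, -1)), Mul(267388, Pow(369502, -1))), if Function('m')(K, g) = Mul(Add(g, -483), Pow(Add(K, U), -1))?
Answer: Rational(30686944230757, 42405879478655) ≈ 0.72365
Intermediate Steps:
Function('m')(K, g) = Mul(Pow(Add(-175, K), -1), Add(-483, g)) (Function('m')(K, g) = Mul(Add(g, -483), Pow(Add(K, -175), -1)) = Mul(Add(-483, g), Pow(Add(-175, K), -1)) = Mul(Pow(Add(-175, K), -1), Add(-483, g)))
Add(Mul(Function('m')(692, -454), Pow(-443965, -1)), Mul(267388, Pow(369502, -1))) = Add(Mul(Mul(Pow(Add(-175, 692), -1), Add(-483, -454)), Pow(-443965, -1)), Mul(267388, Pow(369502, -1))) = Add(Mul(Mul(Pow(517, -1), -937), Rational(-1, 443965)), Mul(267388, Rational(1, 369502))) = Add(Mul(Mul(Rational(1, 517), -937), Rational(-1, 443965)), Rational(133694, 184751)) = Add(Mul(Rational(-937, 517), Rational(-1, 443965)), Rational(133694, 184751)) = Add(Rational(937, 229529905), Rational(133694, 184751)) = Rational(30686944230757, 42405879478655)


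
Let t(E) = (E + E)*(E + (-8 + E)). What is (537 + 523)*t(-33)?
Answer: 5177040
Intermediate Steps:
t(E) = 2*E*(-8 + 2*E) (t(E) = (2*E)*(-8 + 2*E) = 2*E*(-8 + 2*E))
(537 + 523)*t(-33) = (537 + 523)*(4*(-33)*(-4 - 33)) = 1060*(4*(-33)*(-37)) = 1060*4884 = 5177040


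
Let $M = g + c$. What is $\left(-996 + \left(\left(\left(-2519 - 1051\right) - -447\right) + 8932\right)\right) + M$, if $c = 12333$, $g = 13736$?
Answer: $30882$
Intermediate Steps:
$M = 26069$ ($M = 13736 + 12333 = 26069$)
$\left(-996 + \left(\left(\left(-2519 - 1051\right) - -447\right) + 8932\right)\right) + M = \left(-996 + \left(\left(\left(-2519 - 1051\right) - -447\right) + 8932\right)\right) + 26069 = \left(-996 + \left(\left(-3570 + \left(-4523 + 4970\right)\right) + 8932\right)\right) + 26069 = \left(-996 + \left(\left(-3570 + 447\right) + 8932\right)\right) + 26069 = \left(-996 + \left(-3123 + 8932\right)\right) + 26069 = \left(-996 + 5809\right) + 26069 = 4813 + 26069 = 30882$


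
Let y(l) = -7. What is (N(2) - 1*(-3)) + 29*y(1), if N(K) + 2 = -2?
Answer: -204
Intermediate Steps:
N(K) = -4 (N(K) = -2 - 2 = -4)
(N(2) - 1*(-3)) + 29*y(1) = (-4 - 1*(-3)) + 29*(-7) = (-4 + 3) - 203 = -1 - 203 = -204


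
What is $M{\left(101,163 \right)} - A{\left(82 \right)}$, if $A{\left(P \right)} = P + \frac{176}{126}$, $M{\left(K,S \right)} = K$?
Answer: $\frac{1109}{63} \approx 17.603$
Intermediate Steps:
$A{\left(P \right)} = \frac{88}{63} + P$ ($A{\left(P \right)} = P + 176 \cdot \frac{1}{126} = P + \frac{88}{63} = \frac{88}{63} + P$)
$M{\left(101,163 \right)} - A{\left(82 \right)} = 101 - \left(\frac{88}{63} + 82\right) = 101 - \frac{5254}{63} = \frac{1109}{63}$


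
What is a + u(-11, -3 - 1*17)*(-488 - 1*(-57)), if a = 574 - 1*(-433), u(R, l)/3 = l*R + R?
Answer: -269230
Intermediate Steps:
u(R, l) = 3*R + 3*R*l (u(R, l) = 3*(l*R + R) = 3*(R*l + R) = 3*(R + R*l) = 3*R + 3*R*l)
a = 1007 (a = 574 + 433 = 1007)
a + u(-11, -3 - 1*17)*(-488 - 1*(-57)) = 1007 + (3*(-11)*(1 + (-3 - 1*17)))*(-488 - 1*(-57)) = 1007 + (3*(-11)*(1 + (-3 - 17)))*(-488 + 57) = 1007 + (3*(-11)*(1 - 20))*(-431) = 1007 + (3*(-11)*(-19))*(-431) = 1007 + 627*(-431) = 1007 - 270237 = -269230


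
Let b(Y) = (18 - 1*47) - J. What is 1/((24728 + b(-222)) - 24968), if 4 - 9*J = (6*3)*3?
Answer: -9/2371 ≈ -0.0037959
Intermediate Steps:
J = -50/9 (J = 4/9 - 6*3*3/9 = 4/9 - 2*3 = 4/9 - ⅑*54 = 4/9 - 6 = -50/9 ≈ -5.5556)
b(Y) = -211/9 (b(Y) = (18 - 1*47) - 1*(-50/9) = (18 - 47) + 50/9 = -29 + 50/9 = -211/9)
1/((24728 + b(-222)) - 24968) = 1/((24728 - 211/9) - 24968) = 1/(222341/9 - 24968) = 1/(-2371/9) = -9/2371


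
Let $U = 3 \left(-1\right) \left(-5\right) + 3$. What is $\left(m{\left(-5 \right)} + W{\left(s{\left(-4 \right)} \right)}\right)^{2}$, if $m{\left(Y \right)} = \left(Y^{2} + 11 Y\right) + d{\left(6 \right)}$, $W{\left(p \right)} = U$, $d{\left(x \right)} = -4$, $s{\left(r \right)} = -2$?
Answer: $256$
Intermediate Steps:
$U = 18$ ($U = \left(-3\right) \left(-5\right) + 3 = 15 + 3 = 18$)
$W{\left(p \right)} = 18$
$m{\left(Y \right)} = -4 + Y^{2} + 11 Y$ ($m{\left(Y \right)} = \left(Y^{2} + 11 Y\right) - 4 = -4 + Y^{2} + 11 Y$)
$\left(m{\left(-5 \right)} + W{\left(s{\left(-4 \right)} \right)}\right)^{2} = \left(\left(-4 + \left(-5\right)^{2} + 11 \left(-5\right)\right) + 18\right)^{2} = \left(\left(-4 + 25 - 55\right) + 18\right)^{2} = \left(-34 + 18\right)^{2} = \left(-16\right)^{2} = 256$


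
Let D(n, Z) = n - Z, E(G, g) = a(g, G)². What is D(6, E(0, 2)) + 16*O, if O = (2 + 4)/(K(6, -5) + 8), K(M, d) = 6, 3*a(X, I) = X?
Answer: 782/63 ≈ 12.413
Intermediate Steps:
a(X, I) = X/3
E(G, g) = g²/9 (E(G, g) = (g/3)² = g²/9)
O = 3/7 (O = (2 + 4)/(6 + 8) = 6/14 = 6*(1/14) = 3/7 ≈ 0.42857)
D(6, E(0, 2)) + 16*O = (6 - 2²/9) + 16*(3/7) = (6 - 4/9) + 48/7 = 50/9 + 48/7 = 782/63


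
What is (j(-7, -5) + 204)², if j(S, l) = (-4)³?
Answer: 19600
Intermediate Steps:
j(S, l) = -64
(j(-7, -5) + 204)² = (-64 + 204)² = 140² = 19600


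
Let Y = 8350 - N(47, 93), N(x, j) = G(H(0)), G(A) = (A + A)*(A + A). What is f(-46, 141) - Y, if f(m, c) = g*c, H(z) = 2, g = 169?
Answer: 15495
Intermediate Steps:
G(A) = 4*A**2 (G(A) = (2*A)*(2*A) = 4*A**2)
N(x, j) = 16 (N(x, j) = 4*2**2 = 4*4 = 16)
f(m, c) = 169*c
Y = 8334 (Y = 8350 - 1*16 = 8350 - 16 = 8334)
f(-46, 141) - Y = 169*141 - 1*8334 = 23829 - 8334 = 15495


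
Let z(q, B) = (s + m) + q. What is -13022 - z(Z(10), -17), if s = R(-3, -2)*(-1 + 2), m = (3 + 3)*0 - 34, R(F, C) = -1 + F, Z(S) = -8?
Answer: -12976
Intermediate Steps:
m = -34 (m = 6*0 - 34 = 0 - 34 = -34)
s = -4 (s = (-1 - 3)*(-1 + 2) = -4*1 = -4)
z(q, B) = -38 + q (z(q, B) = (-4 - 34) + q = -38 + q)
-13022 - z(Z(10), -17) = -13022 - (-38 - 8) = -13022 - 1*(-46) = -13022 + 46 = -12976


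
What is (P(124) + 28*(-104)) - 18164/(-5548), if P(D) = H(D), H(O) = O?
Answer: -203285/73 ≈ -2784.7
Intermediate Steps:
P(D) = D
(P(124) + 28*(-104)) - 18164/(-5548) = (124 + 28*(-104)) - 18164/(-5548) = (124 - 2912) - 18164*(-1/5548) = -2788 + 239/73 = -203285/73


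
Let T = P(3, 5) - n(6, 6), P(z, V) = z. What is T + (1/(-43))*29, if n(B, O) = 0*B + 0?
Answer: 100/43 ≈ 2.3256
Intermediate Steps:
n(B, O) = 0 (n(B, O) = 0 + 0 = 0)
T = 3 (T = 3 - 1*0 = 3 + 0 = 3)
T + (1/(-43))*29 = 3 + (1/(-43))*29 = 3 + (1*(-1/43))*29 = 3 - 1/43*29 = 3 - 29/43 = 100/43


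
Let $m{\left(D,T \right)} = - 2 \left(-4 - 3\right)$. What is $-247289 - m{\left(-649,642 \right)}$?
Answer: $-247303$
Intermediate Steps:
$m{\left(D,T \right)} = 14$ ($m{\left(D,T \right)} = \left(-2\right) \left(-7\right) = 14$)
$-247289 - m{\left(-649,642 \right)} = -247289 - 14 = -247303$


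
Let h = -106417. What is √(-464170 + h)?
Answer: I*√570587 ≈ 755.37*I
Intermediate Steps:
√(-464170 + h) = √(-464170 - 106417) = √(-570587) = I*√570587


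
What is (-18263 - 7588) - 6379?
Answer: -32230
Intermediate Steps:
(-18263 - 7588) - 6379 = -25851 - 6379 = -32230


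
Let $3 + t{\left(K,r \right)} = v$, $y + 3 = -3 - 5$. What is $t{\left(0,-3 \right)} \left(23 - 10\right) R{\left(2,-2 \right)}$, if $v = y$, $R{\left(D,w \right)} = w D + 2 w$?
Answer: $1456$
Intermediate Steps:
$y = -11$ ($y = -3 - 8 = -11$)
$R{\left(D,w \right)} = 2 w + D w$ ($R{\left(D,w \right)} = D w + 2 w = 2 w + D w$)
$v = -11$
$t{\left(K,r \right)} = -14$ ($t{\left(K,r \right)} = -3 - 11 = -14$)
$t{\left(0,-3 \right)} \left(23 - 10\right) R{\left(2,-2 \right)} = - 14 \left(23 - 10\right) \left(- 2 \left(2 + 2\right)\right) = \left(-14\right) 13 \left(\left(-2\right) 4\right) = \left(-182\right) \left(-8\right) = 1456$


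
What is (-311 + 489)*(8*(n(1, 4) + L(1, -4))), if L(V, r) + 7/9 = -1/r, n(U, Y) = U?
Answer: 6052/9 ≈ 672.44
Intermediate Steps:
L(V, r) = -7/9 - 1/r
(-311 + 489)*(8*(n(1, 4) + L(1, -4))) = (-311 + 489)*(8*(1 + (-7/9 - 1/(-4)))) = 178*(8*(1 + (-7/9 - 1*(-1/4)))) = 178*(8*(1 + (-7/9 + 1/4))) = 178*(8*(1 - 19/36)) = 178*(8*(17/36)) = 178*(34/9) = 6052/9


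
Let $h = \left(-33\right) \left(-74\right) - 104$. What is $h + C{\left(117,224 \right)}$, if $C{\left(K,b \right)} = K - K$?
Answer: $2338$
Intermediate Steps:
$C{\left(K,b \right)} = 0$
$h = 2338$ ($h = 2442 - 104 = 2338$)
$h + C{\left(117,224 \right)} = 2338 + 0 = 2338$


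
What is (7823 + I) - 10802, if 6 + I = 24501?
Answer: 21516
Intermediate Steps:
I = 24495 (I = -6 + 24501 = 24495)
(7823 + I) - 10802 = (7823 + 24495) - 10802 = 32318 - 10802 = 21516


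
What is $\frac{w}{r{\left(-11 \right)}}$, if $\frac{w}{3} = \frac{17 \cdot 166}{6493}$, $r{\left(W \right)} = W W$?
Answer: $\frac{8466}{785653} \approx 0.010776$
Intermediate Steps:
$r{\left(W \right)} = W^{2}$
$w = \frac{8466}{6493}$ ($w = 3 \frac{17 \cdot 166}{6493} = 3 \cdot 2822 \cdot \frac{1}{6493} = 3 \cdot \frac{2822}{6493} = \frac{8466}{6493} \approx 1.3039$)
$\frac{w}{r{\left(-11 \right)}} = \frac{8466}{6493 \left(-11\right)^{2}} = \frac{8466}{6493 \cdot 121} = \frac{8466}{6493} \cdot \frac{1}{121} = \frac{8466}{785653}$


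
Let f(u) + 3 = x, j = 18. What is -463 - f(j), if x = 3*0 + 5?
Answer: -465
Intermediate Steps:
x = 5 (x = 0 + 5 = 5)
f(u) = 2 (f(u) = -3 + 5 = 2)
-463 - f(j) = -463 - 1*2 = -463 - 2 = -465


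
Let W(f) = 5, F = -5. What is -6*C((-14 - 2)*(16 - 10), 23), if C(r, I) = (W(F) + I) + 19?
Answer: -282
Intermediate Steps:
C(r, I) = 24 + I (C(r, I) = (5 + I) + 19 = 24 + I)
-6*C((-14 - 2)*(16 - 10), 23) = -6*(24 + 23) = -6*47 = -282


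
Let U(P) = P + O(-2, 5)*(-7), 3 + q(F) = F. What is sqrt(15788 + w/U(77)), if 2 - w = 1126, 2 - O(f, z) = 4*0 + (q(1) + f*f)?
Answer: 2*sqrt(23380126)/77 ≈ 125.59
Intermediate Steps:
q(F) = -3 + F
O(f, z) = 4 - f**2 (O(f, z) = 2 - (4*0 + ((-3 + 1) + f*f)) = 2 - (0 + (-2 + f**2)) = 2 - (-2 + f**2) = 2 + (2 - f**2) = 4 - f**2)
w = -1124 (w = 2 - 1*1126 = 2 - 1126 = -1124)
U(P) = P (U(P) = P + (4 - 1*(-2)**2)*(-7) = P + (4 - 1*4)*(-7) = P + (4 - 4)*(-7) = P + 0*(-7) = P + 0 = P)
sqrt(15788 + w/U(77)) = sqrt(15788 - 1124/77) = sqrt(1214552/77) = 2*sqrt(23380126)/77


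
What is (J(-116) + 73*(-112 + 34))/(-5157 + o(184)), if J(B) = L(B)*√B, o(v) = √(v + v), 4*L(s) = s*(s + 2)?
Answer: 29363958/26594281 + 22776*√23/26594281 - 1794636*I*√29/1399699 - 1392*I*√667/1399699 ≈ 1.1083 - 6.9303*I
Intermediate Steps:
L(s) = s*(2 + s)/4 (L(s) = (s*(s + 2))/4 = (s*(2 + s))/4 = s*(2 + s)/4)
o(v) = √2*√v (o(v) = √(2*v) = √2*√v)
J(B) = B^(3/2)*(2 + B)/4 (J(B) = (B*(2 + B)/4)*√B = B^(3/2)*(2 + B)/4)
(J(-116) + 73*(-112 + 34))/(-5157 + o(184)) = ((-116)^(3/2)*(2 - 116)/4 + 73*(-112 + 34))/(-5157 + √2*√184) = ((¼)*(-232*I*√29)*(-114) + 73*(-78))/(-5157 + √2*(2*√46)) = (6612*I*√29 - 5694)/(-5157 + 4*√23) = (-5694 + 6612*I*√29)/(-5157 + 4*√23)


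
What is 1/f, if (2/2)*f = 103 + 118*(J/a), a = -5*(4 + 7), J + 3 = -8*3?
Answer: 55/8851 ≈ 0.0062140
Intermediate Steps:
J = -27 (J = -3 - 8*3 = -3 - 24 = -27)
a = -55 (a = -5*11 = -55)
f = 8851/55 (f = 103 + 118*(-27/(-55)) = 103 + 118*(-27*(-1/55)) = 103 + 118*(27/55) = 103 + 3186/55 = 8851/55 ≈ 160.93)
1/f = 1/(8851/55) = 55/8851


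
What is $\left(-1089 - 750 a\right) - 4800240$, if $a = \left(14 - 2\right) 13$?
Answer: $-4918329$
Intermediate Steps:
$a = 156$ ($a = 12 \cdot 13 = 156$)
$\left(-1089 - 750 a\right) - 4800240 = \left(-1089 - 117000\right) - 4800240 = -118089 - 4800240 = -4918329$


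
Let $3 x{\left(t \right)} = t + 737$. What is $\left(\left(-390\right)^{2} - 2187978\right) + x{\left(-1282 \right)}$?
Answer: $- \frac{6108179}{3} \approx -2.0361 \cdot 10^{6}$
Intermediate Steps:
$x{\left(t \right)} = \frac{737}{3} + \frac{t}{3}$ ($x{\left(t \right)} = \frac{t + 737}{3} = \frac{737 + t}{3} = \frac{737}{3} + \frac{t}{3}$)
$\left(\left(-390\right)^{2} - 2187978\right) + x{\left(-1282 \right)} = \left(\left(-390\right)^{2} - 2187978\right) + \left(\frac{737}{3} + \frac{1}{3} \left(-1282\right)\right) = \left(152100 - 2187978\right) + \left(\frac{737}{3} - \frac{1282}{3}\right) = -2035878 - \frac{545}{3} = - \frac{6108179}{3}$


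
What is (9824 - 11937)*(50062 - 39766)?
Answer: -21755448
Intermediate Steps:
(9824 - 11937)*(50062 - 39766) = -2113*10296 = -21755448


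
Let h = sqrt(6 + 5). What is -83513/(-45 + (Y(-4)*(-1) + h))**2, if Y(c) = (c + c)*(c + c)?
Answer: -248284149/35224225 - 9102917*sqrt(11)/70448450 ≈ -7.4772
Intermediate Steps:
Y(c) = 4*c**2 (Y(c) = (2*c)*(2*c) = 4*c**2)
h = sqrt(11) ≈ 3.3166
-83513/(-45 + (Y(-4)*(-1) + h))**2 = -83513/(-45 + ((4*(-4)**2)*(-1) + sqrt(11)))**2 = -83513/(-45 + ((4*16)*(-1) + sqrt(11)))**2 = -83513/(-45 + (64*(-1) + sqrt(11)))**2 = -83513/(-45 + (-64 + sqrt(11)))**2 = -83513/(-109 + sqrt(11))**2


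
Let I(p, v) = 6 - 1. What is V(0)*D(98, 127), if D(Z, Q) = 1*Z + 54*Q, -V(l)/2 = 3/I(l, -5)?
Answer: -41736/5 ≈ -8347.2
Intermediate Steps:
I(p, v) = 5
V(l) = -6/5
D(Z, Q) = Z + 54*Q
V(0)*D(98, 127) = -6*(98 + 54*127)/5 = -6*(98 + 6858)/5 = -6/5*6956 = -41736/5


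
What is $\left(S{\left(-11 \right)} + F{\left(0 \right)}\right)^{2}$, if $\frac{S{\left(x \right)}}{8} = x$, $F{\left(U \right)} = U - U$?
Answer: $7744$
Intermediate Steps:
$F{\left(U \right)} = 0$
$S{\left(x \right)} = 8 x$
$\left(S{\left(-11 \right)} + F{\left(0 \right)}\right)^{2} = \left(8 \left(-11\right) + 0\right)^{2} = \left(-88 + 0\right)^{2} = \left(-88\right)^{2} = 7744$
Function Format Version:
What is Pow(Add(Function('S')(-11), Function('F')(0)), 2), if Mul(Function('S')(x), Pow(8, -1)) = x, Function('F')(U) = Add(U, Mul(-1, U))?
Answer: 7744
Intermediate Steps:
Function('F')(U) = 0
Function('S')(x) = Mul(8, x)
Pow(Add(Function('S')(-11), Function('F')(0)), 2) = Pow(Add(Mul(8, -11), 0), 2) = Pow(Add(-88, 0), 2) = Pow(-88, 2) = 7744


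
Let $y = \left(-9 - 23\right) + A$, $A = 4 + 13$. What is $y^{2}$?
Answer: $225$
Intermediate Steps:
$A = 17$
$y = -15$ ($y = \left(-9 - 23\right) + 17 = -32 + 17 = -15$)
$y^{2} = \left(-15\right)^{2} = 225$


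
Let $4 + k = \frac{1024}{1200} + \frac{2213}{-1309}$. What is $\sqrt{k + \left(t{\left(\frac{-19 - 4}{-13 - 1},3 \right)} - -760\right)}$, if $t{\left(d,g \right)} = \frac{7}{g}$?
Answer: $\frac{2 \sqrt{73009975038}}{19635} \approx 27.523$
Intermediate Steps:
$k = - \frac{474899}{98175}$ ($k = -4 + \left(\frac{1024}{1200} + \frac{2213}{-1309}\right) = -4 + \left(1024 \cdot \frac{1}{1200} + 2213 \left(- \frac{1}{1309}\right)\right) = -4 + \left(\frac{64}{75} - \frac{2213}{1309}\right) = -4 - \frac{82199}{98175} = - \frac{474899}{98175} \approx -4.8373$)
$\sqrt{k + \left(t{\left(\frac{-19 - 4}{-13 - 1},3 \right)} - -760\right)} = \sqrt{- \frac{474899}{98175} + \left(\frac{7}{3} - -760\right)} = \sqrt{- \frac{474899}{98175} + \left(7 \cdot \frac{1}{3} + 760\right)} = \sqrt{- \frac{474899}{98175} + \left(\frac{7}{3} + 760\right)} = \sqrt{- \frac{474899}{98175} + \frac{2287}{3}} = \sqrt{\frac{74367176}{98175}} = \frac{2 \sqrt{73009975038}}{19635}$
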